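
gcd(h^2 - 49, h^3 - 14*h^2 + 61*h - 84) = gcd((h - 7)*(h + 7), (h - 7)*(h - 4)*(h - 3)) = h - 7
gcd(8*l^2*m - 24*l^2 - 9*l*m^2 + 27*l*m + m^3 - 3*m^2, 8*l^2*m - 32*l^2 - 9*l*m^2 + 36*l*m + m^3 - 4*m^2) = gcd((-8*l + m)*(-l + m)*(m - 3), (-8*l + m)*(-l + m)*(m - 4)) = 8*l^2 - 9*l*m + m^2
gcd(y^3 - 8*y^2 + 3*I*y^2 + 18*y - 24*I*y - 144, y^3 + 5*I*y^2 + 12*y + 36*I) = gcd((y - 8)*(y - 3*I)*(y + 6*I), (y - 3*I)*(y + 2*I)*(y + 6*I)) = y^2 + 3*I*y + 18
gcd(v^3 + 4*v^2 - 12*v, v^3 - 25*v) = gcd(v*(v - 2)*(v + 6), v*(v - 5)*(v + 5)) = v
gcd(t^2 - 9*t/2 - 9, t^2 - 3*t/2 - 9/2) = t + 3/2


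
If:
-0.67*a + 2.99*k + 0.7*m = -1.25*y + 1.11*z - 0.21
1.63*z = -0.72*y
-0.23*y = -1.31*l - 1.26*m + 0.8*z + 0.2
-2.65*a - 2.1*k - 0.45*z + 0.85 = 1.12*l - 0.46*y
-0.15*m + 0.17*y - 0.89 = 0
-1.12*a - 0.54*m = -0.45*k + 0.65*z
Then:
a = 1.38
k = -1.25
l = 1.84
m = -2.09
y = 3.39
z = -1.50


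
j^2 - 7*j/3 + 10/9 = (j - 5/3)*(j - 2/3)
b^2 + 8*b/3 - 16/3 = (b - 4/3)*(b + 4)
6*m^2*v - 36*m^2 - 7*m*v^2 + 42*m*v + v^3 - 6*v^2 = (-6*m + v)*(-m + v)*(v - 6)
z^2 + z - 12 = (z - 3)*(z + 4)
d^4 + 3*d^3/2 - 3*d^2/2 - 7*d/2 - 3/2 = (d - 3/2)*(d + 1)^3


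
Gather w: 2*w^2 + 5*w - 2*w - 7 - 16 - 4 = 2*w^2 + 3*w - 27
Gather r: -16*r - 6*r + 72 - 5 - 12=55 - 22*r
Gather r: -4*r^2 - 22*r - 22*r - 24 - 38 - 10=-4*r^2 - 44*r - 72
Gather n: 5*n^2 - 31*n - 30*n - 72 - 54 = 5*n^2 - 61*n - 126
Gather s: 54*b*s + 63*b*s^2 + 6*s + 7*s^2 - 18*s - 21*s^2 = s^2*(63*b - 14) + s*(54*b - 12)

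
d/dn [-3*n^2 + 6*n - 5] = 6 - 6*n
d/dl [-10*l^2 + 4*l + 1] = 4 - 20*l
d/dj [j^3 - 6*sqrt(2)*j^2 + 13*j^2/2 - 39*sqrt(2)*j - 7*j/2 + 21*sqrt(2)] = 3*j^2 - 12*sqrt(2)*j + 13*j - 39*sqrt(2) - 7/2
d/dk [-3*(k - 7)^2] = 42 - 6*k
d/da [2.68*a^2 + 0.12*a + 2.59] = 5.36*a + 0.12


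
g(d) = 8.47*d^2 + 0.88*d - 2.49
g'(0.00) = 0.88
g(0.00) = -2.49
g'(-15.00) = -253.22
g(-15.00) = 1890.06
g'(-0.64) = -9.96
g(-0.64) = 0.42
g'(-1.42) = -23.17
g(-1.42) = 13.34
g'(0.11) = 2.74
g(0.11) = -2.29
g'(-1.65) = -27.07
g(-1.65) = 19.12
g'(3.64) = 62.54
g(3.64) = 112.94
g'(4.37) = 74.91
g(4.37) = 163.11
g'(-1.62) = -26.56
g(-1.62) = 18.31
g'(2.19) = 37.98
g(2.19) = 40.06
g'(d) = 16.94*d + 0.88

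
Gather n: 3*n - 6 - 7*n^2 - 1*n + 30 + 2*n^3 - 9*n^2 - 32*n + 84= 2*n^3 - 16*n^2 - 30*n + 108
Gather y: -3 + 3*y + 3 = 3*y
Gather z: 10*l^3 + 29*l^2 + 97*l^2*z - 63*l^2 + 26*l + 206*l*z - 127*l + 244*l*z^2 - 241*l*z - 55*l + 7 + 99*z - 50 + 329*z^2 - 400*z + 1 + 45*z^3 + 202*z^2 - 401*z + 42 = 10*l^3 - 34*l^2 - 156*l + 45*z^3 + z^2*(244*l + 531) + z*(97*l^2 - 35*l - 702)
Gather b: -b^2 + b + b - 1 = -b^2 + 2*b - 1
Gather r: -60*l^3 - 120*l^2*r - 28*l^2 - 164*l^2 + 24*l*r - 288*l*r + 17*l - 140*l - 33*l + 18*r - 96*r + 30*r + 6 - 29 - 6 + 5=-60*l^3 - 192*l^2 - 156*l + r*(-120*l^2 - 264*l - 48) - 24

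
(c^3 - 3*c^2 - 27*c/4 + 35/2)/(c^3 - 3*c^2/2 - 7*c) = (c^2 + c/2 - 5)/(c*(c + 2))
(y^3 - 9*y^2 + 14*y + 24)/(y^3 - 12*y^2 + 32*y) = (y^2 - 5*y - 6)/(y*(y - 8))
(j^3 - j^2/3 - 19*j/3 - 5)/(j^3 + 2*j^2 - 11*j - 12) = (j + 5/3)/(j + 4)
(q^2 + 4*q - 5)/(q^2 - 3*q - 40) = (q - 1)/(q - 8)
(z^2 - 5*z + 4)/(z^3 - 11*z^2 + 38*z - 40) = (z - 1)/(z^2 - 7*z + 10)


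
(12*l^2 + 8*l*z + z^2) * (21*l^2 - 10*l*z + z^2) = 252*l^4 + 48*l^3*z - 47*l^2*z^2 - 2*l*z^3 + z^4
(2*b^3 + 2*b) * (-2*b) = -4*b^4 - 4*b^2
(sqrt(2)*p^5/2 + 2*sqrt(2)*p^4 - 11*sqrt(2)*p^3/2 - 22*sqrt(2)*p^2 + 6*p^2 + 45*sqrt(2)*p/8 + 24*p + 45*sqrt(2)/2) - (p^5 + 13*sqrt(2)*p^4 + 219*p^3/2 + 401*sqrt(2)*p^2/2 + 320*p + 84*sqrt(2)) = -p^5 + sqrt(2)*p^5/2 - 11*sqrt(2)*p^4 - 219*p^3/2 - 11*sqrt(2)*p^3/2 - 445*sqrt(2)*p^2/2 + 6*p^2 - 296*p + 45*sqrt(2)*p/8 - 123*sqrt(2)/2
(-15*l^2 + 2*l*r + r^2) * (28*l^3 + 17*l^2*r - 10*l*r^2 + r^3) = -420*l^5 - 199*l^4*r + 212*l^3*r^2 - 18*l^2*r^3 - 8*l*r^4 + r^5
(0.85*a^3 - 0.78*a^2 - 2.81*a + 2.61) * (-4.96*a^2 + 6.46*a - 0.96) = -4.216*a^5 + 9.3598*a^4 + 8.0828*a^3 - 30.3494*a^2 + 19.5582*a - 2.5056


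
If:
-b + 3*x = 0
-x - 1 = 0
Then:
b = -3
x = -1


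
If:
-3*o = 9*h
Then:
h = -o/3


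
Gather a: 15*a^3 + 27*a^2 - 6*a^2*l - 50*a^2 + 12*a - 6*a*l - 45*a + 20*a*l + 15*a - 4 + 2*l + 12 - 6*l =15*a^3 + a^2*(-6*l - 23) + a*(14*l - 18) - 4*l + 8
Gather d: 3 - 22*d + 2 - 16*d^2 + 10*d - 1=-16*d^2 - 12*d + 4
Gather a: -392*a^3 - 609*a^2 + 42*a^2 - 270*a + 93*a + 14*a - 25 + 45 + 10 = -392*a^3 - 567*a^2 - 163*a + 30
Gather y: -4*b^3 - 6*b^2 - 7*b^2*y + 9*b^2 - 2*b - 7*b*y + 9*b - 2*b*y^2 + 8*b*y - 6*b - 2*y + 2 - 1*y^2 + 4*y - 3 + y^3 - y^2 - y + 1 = -4*b^3 + 3*b^2 + b + y^3 + y^2*(-2*b - 2) + y*(-7*b^2 + b + 1)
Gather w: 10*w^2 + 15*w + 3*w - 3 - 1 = 10*w^2 + 18*w - 4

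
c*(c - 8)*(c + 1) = c^3 - 7*c^2 - 8*c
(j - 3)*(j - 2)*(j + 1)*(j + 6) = j^4 + 2*j^3 - 23*j^2 + 12*j + 36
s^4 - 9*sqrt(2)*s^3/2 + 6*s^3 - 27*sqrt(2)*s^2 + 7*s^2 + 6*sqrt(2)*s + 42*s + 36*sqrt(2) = (s + 6)*(s - 3*sqrt(2))*(s - 2*sqrt(2))*(s + sqrt(2)/2)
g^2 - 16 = (g - 4)*(g + 4)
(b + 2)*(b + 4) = b^2 + 6*b + 8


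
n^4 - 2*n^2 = n^2*(n - sqrt(2))*(n + sqrt(2))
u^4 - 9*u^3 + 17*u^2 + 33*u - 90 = (u - 5)*(u - 3)^2*(u + 2)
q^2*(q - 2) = q^3 - 2*q^2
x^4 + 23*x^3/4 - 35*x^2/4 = x^2*(x - 5/4)*(x + 7)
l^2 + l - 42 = (l - 6)*(l + 7)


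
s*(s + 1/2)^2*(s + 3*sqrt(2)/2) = s^4 + s^3 + 3*sqrt(2)*s^3/2 + s^2/4 + 3*sqrt(2)*s^2/2 + 3*sqrt(2)*s/8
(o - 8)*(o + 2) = o^2 - 6*o - 16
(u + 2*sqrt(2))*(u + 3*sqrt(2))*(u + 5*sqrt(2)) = u^3 + 10*sqrt(2)*u^2 + 62*u + 60*sqrt(2)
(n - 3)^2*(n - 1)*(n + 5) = n^4 - 2*n^3 - 20*n^2 + 66*n - 45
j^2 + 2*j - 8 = (j - 2)*(j + 4)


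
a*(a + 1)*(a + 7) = a^3 + 8*a^2 + 7*a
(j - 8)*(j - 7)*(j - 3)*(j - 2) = j^4 - 20*j^3 + 137*j^2 - 370*j + 336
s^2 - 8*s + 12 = (s - 6)*(s - 2)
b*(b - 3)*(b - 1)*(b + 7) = b^4 + 3*b^3 - 25*b^2 + 21*b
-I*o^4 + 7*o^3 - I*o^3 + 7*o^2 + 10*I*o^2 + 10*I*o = o*(o + 2*I)*(o + 5*I)*(-I*o - I)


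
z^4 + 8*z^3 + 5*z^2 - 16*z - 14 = (z + 1)*(z + 7)*(z - sqrt(2))*(z + sqrt(2))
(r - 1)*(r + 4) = r^2 + 3*r - 4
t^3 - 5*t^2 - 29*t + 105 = (t - 7)*(t - 3)*(t + 5)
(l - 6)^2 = l^2 - 12*l + 36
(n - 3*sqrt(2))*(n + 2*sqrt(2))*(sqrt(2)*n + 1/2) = sqrt(2)*n^3 - 3*n^2/2 - 25*sqrt(2)*n/2 - 6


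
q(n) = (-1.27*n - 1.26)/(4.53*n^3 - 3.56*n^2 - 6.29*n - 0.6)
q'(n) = (-1.27*n - 1.26)*(-13.59*n^2 + 7.12*n + 6.29)/(4.53*n^3 - 3.56*n^2 - 6.29*n - 0.6)^2 - 1.27/(4.53*n^3 - 3.56*n^2 - 6.29*n - 0.6)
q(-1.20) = -0.04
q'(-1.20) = 0.05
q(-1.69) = -0.04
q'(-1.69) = -0.02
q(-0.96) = 0.02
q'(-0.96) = 0.84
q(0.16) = 0.87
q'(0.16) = -2.92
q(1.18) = 0.50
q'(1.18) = 0.61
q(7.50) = -0.01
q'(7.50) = 0.00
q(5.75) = -0.01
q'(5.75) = 0.01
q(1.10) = 0.46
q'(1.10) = 0.40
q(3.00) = -0.07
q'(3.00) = 0.08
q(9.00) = -0.00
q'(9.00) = 0.00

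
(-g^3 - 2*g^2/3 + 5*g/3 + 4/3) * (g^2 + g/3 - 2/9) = -g^5 - g^4 + 5*g^3/3 + 55*g^2/27 + 2*g/27 - 8/27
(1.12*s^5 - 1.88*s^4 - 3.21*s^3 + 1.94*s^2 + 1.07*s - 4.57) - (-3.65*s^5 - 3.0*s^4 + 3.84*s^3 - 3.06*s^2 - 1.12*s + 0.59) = 4.77*s^5 + 1.12*s^4 - 7.05*s^3 + 5.0*s^2 + 2.19*s - 5.16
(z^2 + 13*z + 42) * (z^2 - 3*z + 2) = z^4 + 10*z^3 + 5*z^2 - 100*z + 84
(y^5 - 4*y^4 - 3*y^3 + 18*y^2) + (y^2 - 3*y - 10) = y^5 - 4*y^4 - 3*y^3 + 19*y^2 - 3*y - 10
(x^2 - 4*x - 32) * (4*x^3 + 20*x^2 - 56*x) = 4*x^5 + 4*x^4 - 264*x^3 - 416*x^2 + 1792*x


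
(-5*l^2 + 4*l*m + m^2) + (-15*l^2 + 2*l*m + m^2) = -20*l^2 + 6*l*m + 2*m^2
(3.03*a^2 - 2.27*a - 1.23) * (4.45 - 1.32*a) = -3.9996*a^3 + 16.4799*a^2 - 8.4779*a - 5.4735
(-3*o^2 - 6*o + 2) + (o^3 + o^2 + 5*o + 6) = o^3 - 2*o^2 - o + 8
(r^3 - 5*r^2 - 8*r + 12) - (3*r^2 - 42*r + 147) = r^3 - 8*r^2 + 34*r - 135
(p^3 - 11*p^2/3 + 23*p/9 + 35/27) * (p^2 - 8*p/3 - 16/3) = p^5 - 19*p^4/3 + 7*p^3 + 379*p^2/27 - 1384*p/81 - 560/81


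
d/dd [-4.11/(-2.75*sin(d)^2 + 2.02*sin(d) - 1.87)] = (8.3022 - 22.605*sin(d))*cos(d)/(2.75*sin(d)^2 - 2.02*sin(d) + 1.87)^2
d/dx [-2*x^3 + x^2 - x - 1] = -6*x^2 + 2*x - 1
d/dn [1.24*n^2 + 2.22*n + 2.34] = 2.48*n + 2.22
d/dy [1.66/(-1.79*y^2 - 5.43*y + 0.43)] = (5.9428*y + 9.0138)/(1.79*y^2 + 5.43*y - 0.43)^2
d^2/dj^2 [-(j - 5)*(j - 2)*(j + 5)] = 4 - 6*j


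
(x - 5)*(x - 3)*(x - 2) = x^3 - 10*x^2 + 31*x - 30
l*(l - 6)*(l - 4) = l^3 - 10*l^2 + 24*l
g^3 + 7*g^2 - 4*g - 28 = (g - 2)*(g + 2)*(g + 7)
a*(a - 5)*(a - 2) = a^3 - 7*a^2 + 10*a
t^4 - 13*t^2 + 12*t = t*(t - 3)*(t - 1)*(t + 4)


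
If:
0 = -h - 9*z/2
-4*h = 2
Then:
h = -1/2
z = 1/9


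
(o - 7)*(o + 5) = o^2 - 2*o - 35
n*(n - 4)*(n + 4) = n^3 - 16*n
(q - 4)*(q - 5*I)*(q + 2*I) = q^3 - 4*q^2 - 3*I*q^2 + 10*q + 12*I*q - 40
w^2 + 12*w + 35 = (w + 5)*(w + 7)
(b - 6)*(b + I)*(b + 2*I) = b^3 - 6*b^2 + 3*I*b^2 - 2*b - 18*I*b + 12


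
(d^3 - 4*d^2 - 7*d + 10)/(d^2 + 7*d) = (d^3 - 4*d^2 - 7*d + 10)/(d*(d + 7))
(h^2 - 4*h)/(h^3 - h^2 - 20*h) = (4 - h)/(-h^2 + h + 20)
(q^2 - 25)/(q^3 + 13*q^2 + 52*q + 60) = (q - 5)/(q^2 + 8*q + 12)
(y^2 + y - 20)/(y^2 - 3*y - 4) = (y + 5)/(y + 1)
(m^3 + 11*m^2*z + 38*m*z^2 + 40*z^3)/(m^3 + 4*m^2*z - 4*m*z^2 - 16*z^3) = (-m - 5*z)/(-m + 2*z)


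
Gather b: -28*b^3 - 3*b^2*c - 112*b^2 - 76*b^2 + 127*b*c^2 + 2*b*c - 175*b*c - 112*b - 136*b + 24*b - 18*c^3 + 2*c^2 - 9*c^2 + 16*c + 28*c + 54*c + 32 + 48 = -28*b^3 + b^2*(-3*c - 188) + b*(127*c^2 - 173*c - 224) - 18*c^3 - 7*c^2 + 98*c + 80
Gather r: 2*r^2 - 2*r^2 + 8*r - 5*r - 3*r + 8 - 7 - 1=0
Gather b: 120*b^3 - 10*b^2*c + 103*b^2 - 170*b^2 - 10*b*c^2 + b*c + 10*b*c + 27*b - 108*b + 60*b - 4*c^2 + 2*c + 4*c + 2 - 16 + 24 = 120*b^3 + b^2*(-10*c - 67) + b*(-10*c^2 + 11*c - 21) - 4*c^2 + 6*c + 10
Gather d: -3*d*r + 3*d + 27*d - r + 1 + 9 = d*(30 - 3*r) - r + 10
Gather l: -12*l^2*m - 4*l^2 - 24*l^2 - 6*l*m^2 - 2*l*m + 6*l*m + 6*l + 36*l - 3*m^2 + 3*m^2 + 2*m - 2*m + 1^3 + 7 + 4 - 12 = l^2*(-12*m - 28) + l*(-6*m^2 + 4*m + 42)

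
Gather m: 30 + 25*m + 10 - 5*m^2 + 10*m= -5*m^2 + 35*m + 40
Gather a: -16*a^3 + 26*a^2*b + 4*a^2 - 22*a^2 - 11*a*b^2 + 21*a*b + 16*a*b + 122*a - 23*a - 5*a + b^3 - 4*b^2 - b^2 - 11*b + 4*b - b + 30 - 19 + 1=-16*a^3 + a^2*(26*b - 18) + a*(-11*b^2 + 37*b + 94) + b^3 - 5*b^2 - 8*b + 12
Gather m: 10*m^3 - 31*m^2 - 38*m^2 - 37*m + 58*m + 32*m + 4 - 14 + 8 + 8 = 10*m^3 - 69*m^2 + 53*m + 6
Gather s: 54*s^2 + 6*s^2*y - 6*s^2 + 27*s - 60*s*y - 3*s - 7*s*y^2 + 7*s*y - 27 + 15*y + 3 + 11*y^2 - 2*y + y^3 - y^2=s^2*(6*y + 48) + s*(-7*y^2 - 53*y + 24) + y^3 + 10*y^2 + 13*y - 24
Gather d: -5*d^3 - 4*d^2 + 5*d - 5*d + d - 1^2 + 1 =-5*d^3 - 4*d^2 + d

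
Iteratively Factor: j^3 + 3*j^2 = (j)*(j^2 + 3*j) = j^2*(j + 3)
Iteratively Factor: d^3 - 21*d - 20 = (d + 4)*(d^2 - 4*d - 5) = (d - 5)*(d + 4)*(d + 1)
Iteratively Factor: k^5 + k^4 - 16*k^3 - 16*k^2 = (k)*(k^4 + k^3 - 16*k^2 - 16*k) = k*(k + 1)*(k^3 - 16*k) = k^2*(k + 1)*(k^2 - 16) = k^2*(k + 1)*(k + 4)*(k - 4)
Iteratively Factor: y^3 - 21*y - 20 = (y + 4)*(y^2 - 4*y - 5) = (y + 1)*(y + 4)*(y - 5)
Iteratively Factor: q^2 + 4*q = (q)*(q + 4)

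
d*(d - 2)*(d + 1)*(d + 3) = d^4 + 2*d^3 - 5*d^2 - 6*d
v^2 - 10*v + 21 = (v - 7)*(v - 3)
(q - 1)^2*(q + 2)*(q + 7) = q^4 + 7*q^3 - 3*q^2 - 19*q + 14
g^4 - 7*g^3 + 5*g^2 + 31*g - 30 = (g - 5)*(g - 3)*(g - 1)*(g + 2)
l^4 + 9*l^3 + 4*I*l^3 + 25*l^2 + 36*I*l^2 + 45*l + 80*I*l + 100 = (l + 4)*(l + 5)*(l - I)*(l + 5*I)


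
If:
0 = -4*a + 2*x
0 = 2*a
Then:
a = 0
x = 0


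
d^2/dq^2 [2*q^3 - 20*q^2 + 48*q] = 12*q - 40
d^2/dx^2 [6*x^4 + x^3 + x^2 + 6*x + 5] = 72*x^2 + 6*x + 2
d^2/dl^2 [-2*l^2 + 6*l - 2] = -4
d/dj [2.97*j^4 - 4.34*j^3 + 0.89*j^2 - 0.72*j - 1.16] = 11.88*j^3 - 13.02*j^2 + 1.78*j - 0.72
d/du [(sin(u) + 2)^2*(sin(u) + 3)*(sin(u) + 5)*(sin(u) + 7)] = (5*sin(u)^4 + 76*sin(u)^3 + 405*sin(u)^2 + 898*sin(u) + 704)*cos(u)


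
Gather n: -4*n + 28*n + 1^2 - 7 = 24*n - 6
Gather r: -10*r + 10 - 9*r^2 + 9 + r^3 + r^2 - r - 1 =r^3 - 8*r^2 - 11*r + 18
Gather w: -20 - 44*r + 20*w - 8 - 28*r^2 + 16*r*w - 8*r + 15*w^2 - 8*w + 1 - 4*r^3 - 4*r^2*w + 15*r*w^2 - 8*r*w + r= -4*r^3 - 28*r^2 - 51*r + w^2*(15*r + 15) + w*(-4*r^2 + 8*r + 12) - 27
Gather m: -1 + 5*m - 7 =5*m - 8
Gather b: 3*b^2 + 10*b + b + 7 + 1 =3*b^2 + 11*b + 8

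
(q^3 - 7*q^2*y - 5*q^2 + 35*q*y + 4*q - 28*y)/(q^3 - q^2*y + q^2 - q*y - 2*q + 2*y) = (-q^2 + 7*q*y + 4*q - 28*y)/(-q^2 + q*y - 2*q + 2*y)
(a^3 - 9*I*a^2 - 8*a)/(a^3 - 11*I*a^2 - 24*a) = (a - I)/(a - 3*I)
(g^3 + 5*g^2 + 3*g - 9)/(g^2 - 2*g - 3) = (-g^3 - 5*g^2 - 3*g + 9)/(-g^2 + 2*g + 3)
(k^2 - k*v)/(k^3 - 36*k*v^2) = (k - v)/(k^2 - 36*v^2)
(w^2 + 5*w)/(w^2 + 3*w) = (w + 5)/(w + 3)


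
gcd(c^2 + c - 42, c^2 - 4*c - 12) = c - 6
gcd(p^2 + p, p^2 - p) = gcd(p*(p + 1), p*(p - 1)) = p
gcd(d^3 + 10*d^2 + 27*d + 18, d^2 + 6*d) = d + 6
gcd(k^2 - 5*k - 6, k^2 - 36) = k - 6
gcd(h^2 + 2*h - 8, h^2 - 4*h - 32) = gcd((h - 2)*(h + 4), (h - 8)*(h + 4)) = h + 4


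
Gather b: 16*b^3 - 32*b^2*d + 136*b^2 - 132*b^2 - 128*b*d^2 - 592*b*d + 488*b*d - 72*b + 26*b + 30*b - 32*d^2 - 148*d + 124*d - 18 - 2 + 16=16*b^3 + b^2*(4 - 32*d) + b*(-128*d^2 - 104*d - 16) - 32*d^2 - 24*d - 4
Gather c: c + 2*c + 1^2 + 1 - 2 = 3*c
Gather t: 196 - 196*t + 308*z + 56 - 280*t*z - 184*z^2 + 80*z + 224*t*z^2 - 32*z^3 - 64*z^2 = t*(224*z^2 - 280*z - 196) - 32*z^3 - 248*z^2 + 388*z + 252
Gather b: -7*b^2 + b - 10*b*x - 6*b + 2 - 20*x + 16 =-7*b^2 + b*(-10*x - 5) - 20*x + 18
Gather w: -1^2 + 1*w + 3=w + 2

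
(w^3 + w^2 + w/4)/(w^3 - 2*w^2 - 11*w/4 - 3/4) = w/(w - 3)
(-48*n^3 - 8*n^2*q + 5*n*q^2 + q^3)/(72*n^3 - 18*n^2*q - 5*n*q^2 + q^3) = (4*n + q)/(-6*n + q)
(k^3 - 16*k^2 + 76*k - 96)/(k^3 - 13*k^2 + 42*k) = (k^2 - 10*k + 16)/(k*(k - 7))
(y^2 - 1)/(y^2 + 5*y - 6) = (y + 1)/(y + 6)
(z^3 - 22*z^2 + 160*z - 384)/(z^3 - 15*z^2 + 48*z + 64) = (z - 6)/(z + 1)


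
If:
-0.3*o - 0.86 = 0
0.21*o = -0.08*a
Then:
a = 7.52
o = -2.87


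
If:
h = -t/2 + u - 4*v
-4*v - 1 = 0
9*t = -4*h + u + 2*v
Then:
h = 17*u/14 + 37/28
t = -3*u/7 - 9/14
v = -1/4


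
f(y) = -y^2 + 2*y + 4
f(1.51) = 4.74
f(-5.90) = -42.61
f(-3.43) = -14.62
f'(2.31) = -2.62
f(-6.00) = -44.00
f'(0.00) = 2.00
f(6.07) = -20.70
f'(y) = 2 - 2*y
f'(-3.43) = 8.86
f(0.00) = 4.00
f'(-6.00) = 14.00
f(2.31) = 3.28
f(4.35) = -6.22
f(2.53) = 2.66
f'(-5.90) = 13.80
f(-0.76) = 1.90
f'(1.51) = -1.02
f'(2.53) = -3.06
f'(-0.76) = 3.52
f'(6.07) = -10.14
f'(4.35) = -6.70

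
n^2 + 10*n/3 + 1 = (n + 1/3)*(n + 3)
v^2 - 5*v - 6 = (v - 6)*(v + 1)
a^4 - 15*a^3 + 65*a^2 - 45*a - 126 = (a - 7)*(a - 6)*(a - 3)*(a + 1)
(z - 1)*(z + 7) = z^2 + 6*z - 7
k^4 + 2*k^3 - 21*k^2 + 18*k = k*(k - 3)*(k - 1)*(k + 6)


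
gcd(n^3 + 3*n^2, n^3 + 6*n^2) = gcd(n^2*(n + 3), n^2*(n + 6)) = n^2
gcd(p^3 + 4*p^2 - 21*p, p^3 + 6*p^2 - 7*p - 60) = p - 3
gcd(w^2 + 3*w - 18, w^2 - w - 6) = w - 3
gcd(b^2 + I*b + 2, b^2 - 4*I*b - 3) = b - I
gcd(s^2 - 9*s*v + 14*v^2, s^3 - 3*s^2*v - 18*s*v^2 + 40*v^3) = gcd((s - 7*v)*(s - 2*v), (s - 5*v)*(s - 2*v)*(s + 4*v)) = s - 2*v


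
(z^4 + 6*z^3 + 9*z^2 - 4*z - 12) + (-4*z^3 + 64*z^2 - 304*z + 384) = z^4 + 2*z^3 + 73*z^2 - 308*z + 372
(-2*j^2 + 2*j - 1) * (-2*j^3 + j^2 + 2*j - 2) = 4*j^5 - 6*j^4 + 7*j^2 - 6*j + 2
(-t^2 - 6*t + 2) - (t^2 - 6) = -2*t^2 - 6*t + 8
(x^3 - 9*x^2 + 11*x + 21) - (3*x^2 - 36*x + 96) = x^3 - 12*x^2 + 47*x - 75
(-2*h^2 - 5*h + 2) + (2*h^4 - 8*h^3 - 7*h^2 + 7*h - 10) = 2*h^4 - 8*h^3 - 9*h^2 + 2*h - 8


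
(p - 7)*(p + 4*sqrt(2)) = p^2 - 7*p + 4*sqrt(2)*p - 28*sqrt(2)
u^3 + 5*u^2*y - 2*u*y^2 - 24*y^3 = (u - 2*y)*(u + 3*y)*(u + 4*y)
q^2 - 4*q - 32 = (q - 8)*(q + 4)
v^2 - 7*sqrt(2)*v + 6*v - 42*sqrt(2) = (v + 6)*(v - 7*sqrt(2))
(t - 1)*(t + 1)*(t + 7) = t^3 + 7*t^2 - t - 7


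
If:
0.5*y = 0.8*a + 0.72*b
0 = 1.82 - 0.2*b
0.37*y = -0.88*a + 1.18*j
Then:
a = 0.625*y - 8.19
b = 9.10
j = 0.779661016949153*y - 6.10779661016949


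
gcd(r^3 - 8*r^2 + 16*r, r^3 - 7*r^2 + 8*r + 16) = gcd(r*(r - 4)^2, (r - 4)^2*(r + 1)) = r^2 - 8*r + 16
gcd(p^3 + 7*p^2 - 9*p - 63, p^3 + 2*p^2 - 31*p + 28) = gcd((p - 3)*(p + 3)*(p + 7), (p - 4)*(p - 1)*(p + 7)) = p + 7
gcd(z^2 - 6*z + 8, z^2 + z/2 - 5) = z - 2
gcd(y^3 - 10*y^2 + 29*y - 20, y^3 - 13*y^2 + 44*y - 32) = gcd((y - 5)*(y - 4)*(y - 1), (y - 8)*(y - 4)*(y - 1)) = y^2 - 5*y + 4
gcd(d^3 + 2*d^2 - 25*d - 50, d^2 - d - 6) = d + 2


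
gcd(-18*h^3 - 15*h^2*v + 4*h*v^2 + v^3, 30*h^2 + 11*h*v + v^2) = 6*h + v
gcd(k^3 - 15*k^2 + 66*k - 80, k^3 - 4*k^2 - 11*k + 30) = k^2 - 7*k + 10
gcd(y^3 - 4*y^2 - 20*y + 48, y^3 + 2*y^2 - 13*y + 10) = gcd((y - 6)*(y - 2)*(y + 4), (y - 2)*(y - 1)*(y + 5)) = y - 2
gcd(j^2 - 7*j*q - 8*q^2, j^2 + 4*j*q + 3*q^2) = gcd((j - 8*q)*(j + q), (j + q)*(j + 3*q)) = j + q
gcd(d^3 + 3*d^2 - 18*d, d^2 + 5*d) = d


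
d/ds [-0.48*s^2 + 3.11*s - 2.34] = 3.11 - 0.96*s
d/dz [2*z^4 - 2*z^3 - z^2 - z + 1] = 8*z^3 - 6*z^2 - 2*z - 1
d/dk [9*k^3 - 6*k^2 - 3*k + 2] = 27*k^2 - 12*k - 3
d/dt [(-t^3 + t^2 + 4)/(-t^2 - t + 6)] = (t^2 + 6*t + 1)/(t^2 + 6*t + 9)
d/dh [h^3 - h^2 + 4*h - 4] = 3*h^2 - 2*h + 4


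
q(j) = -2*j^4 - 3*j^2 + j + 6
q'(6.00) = -1763.00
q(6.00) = -2688.00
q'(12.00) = -13895.00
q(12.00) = -41886.00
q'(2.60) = -155.21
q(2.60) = -103.08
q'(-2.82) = 197.33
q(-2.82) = -147.16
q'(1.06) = -14.89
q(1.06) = 1.16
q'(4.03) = -546.79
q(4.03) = -566.23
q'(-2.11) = 88.81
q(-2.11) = -49.11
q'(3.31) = -308.98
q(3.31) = -263.63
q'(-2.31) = 113.47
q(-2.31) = -69.27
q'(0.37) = -1.63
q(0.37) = 5.92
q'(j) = -8*j^3 - 6*j + 1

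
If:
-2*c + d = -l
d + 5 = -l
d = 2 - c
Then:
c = -5/2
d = 9/2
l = -19/2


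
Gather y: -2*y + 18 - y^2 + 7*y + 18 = -y^2 + 5*y + 36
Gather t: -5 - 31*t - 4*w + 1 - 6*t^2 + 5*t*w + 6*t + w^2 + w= -6*t^2 + t*(5*w - 25) + w^2 - 3*w - 4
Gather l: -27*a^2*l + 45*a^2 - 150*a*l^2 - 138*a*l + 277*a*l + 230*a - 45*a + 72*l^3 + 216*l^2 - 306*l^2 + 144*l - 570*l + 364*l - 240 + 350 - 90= 45*a^2 + 185*a + 72*l^3 + l^2*(-150*a - 90) + l*(-27*a^2 + 139*a - 62) + 20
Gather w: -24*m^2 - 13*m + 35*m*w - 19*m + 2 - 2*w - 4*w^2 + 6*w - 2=-24*m^2 - 32*m - 4*w^2 + w*(35*m + 4)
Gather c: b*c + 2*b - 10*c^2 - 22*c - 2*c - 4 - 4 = 2*b - 10*c^2 + c*(b - 24) - 8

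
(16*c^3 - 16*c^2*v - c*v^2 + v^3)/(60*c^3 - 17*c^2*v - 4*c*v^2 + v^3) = (4*c^2 - 5*c*v + v^2)/(15*c^2 - 8*c*v + v^2)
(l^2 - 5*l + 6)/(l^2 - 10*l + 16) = (l - 3)/(l - 8)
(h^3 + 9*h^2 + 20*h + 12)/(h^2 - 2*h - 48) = (h^2 + 3*h + 2)/(h - 8)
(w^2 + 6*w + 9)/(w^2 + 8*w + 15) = (w + 3)/(w + 5)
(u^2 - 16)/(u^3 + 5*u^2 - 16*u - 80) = 1/(u + 5)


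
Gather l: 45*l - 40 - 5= 45*l - 45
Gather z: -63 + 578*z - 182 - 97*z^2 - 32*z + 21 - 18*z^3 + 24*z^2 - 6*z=-18*z^3 - 73*z^2 + 540*z - 224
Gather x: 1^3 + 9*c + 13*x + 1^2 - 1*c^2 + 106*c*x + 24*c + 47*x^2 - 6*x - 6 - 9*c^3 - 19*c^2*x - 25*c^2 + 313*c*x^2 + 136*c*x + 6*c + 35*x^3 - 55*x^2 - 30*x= -9*c^3 - 26*c^2 + 39*c + 35*x^3 + x^2*(313*c - 8) + x*(-19*c^2 + 242*c - 23) - 4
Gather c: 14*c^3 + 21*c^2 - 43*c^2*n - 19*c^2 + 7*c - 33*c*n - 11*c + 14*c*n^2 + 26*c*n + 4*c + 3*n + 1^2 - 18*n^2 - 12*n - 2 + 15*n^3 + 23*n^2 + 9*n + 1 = 14*c^3 + c^2*(2 - 43*n) + c*(14*n^2 - 7*n) + 15*n^3 + 5*n^2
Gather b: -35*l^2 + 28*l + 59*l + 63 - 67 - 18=-35*l^2 + 87*l - 22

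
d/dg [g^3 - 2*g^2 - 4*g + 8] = 3*g^2 - 4*g - 4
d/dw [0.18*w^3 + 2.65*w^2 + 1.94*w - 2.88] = 0.54*w^2 + 5.3*w + 1.94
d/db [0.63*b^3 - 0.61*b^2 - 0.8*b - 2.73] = 1.89*b^2 - 1.22*b - 0.8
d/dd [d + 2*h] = 1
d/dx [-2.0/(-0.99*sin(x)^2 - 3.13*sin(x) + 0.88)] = -(3.96*sin(x) + 6.26)*cos(x)/(0.99*sin(x)^2 + 3.13*sin(x) - 0.88)^2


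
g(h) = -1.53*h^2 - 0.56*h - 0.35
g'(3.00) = -9.74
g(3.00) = -15.80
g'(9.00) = -28.10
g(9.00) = -129.32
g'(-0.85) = 2.04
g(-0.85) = -0.98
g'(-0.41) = 0.69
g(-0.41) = -0.38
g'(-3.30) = 9.54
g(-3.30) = -15.16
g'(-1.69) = 4.61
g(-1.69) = -3.77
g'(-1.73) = 4.73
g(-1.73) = -3.96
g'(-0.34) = 0.48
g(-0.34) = -0.34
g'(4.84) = -15.37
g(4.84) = -38.90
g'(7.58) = -23.75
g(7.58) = -92.50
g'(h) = -3.06*h - 0.56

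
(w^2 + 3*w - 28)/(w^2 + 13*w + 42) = (w - 4)/(w + 6)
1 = 1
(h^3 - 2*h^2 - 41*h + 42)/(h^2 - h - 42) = h - 1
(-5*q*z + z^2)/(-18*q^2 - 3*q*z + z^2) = z*(5*q - z)/(18*q^2 + 3*q*z - z^2)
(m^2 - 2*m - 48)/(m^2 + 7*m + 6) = (m - 8)/(m + 1)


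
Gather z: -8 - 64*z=-64*z - 8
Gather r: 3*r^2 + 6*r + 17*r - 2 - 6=3*r^2 + 23*r - 8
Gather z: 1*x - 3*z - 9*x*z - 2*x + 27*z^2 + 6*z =-x + 27*z^2 + z*(3 - 9*x)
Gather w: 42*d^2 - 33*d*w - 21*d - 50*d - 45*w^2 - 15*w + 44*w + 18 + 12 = 42*d^2 - 71*d - 45*w^2 + w*(29 - 33*d) + 30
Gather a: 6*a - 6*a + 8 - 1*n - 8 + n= 0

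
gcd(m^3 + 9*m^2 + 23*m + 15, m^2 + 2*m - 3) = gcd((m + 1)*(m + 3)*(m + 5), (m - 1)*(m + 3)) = m + 3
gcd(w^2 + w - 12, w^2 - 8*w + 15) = w - 3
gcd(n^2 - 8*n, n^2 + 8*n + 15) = 1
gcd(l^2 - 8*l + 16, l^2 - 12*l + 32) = l - 4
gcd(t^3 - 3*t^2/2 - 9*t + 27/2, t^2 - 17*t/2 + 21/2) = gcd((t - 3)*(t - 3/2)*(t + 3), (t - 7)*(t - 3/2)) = t - 3/2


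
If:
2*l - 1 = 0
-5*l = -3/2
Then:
No Solution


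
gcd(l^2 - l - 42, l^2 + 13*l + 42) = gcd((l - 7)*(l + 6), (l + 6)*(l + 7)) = l + 6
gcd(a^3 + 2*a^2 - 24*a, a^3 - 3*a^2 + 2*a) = a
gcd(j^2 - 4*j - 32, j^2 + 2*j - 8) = j + 4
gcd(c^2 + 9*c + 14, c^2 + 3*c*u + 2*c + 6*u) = c + 2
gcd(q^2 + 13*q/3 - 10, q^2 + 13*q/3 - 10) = q^2 + 13*q/3 - 10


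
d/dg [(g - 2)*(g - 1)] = 2*g - 3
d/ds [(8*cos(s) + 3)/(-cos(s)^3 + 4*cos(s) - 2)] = 4*(103*sin(s) - 16*sin(2*s) - 9*sin(3*s) - 8*sin(4*s))/(13*cos(s) - cos(3*s) - 8)^2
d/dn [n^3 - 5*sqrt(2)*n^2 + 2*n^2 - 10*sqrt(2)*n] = 3*n^2 - 10*sqrt(2)*n + 4*n - 10*sqrt(2)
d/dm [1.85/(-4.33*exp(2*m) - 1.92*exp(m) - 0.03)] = (16.021*exp(m) + 3.552)*exp(m)/(4.33*exp(2*m) + 1.92*exp(m) + 0.03)^2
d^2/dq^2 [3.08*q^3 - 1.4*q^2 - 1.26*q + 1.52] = 18.48*q - 2.8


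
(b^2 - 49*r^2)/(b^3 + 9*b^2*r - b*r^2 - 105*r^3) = (-b + 7*r)/(-b^2 - 2*b*r + 15*r^2)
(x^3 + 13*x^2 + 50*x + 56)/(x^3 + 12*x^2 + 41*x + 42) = (x + 4)/(x + 3)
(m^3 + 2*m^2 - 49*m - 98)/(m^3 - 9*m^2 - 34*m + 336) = (m^2 + 9*m + 14)/(m^2 - 2*m - 48)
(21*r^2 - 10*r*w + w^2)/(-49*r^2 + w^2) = (-3*r + w)/(7*r + w)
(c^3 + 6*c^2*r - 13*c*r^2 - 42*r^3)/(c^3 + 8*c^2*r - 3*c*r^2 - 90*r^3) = (c^2 + 9*c*r + 14*r^2)/(c^2 + 11*c*r + 30*r^2)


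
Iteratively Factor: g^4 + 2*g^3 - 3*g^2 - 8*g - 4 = (g + 1)*(g^3 + g^2 - 4*g - 4) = (g + 1)*(g + 2)*(g^2 - g - 2) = (g - 2)*(g + 1)*(g + 2)*(g + 1)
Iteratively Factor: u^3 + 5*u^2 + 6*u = (u + 3)*(u^2 + 2*u) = u*(u + 3)*(u + 2)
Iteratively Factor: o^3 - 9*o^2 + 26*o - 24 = (o - 2)*(o^2 - 7*o + 12) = (o - 4)*(o - 2)*(o - 3)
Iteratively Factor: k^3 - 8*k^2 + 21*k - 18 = (k - 2)*(k^2 - 6*k + 9) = (k - 3)*(k - 2)*(k - 3)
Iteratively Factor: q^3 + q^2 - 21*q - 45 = (q + 3)*(q^2 - 2*q - 15) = (q + 3)^2*(q - 5)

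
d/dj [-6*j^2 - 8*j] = -12*j - 8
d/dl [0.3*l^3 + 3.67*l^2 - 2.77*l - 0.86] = 0.9*l^2 + 7.34*l - 2.77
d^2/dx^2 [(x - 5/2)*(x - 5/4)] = 2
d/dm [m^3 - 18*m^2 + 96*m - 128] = 3*m^2 - 36*m + 96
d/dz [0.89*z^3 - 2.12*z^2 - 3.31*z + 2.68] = 2.67*z^2 - 4.24*z - 3.31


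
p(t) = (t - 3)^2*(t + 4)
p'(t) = (t - 3)^2 + (t + 4)*(2*t - 6) = (t - 3)*(3*t + 5)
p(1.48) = 12.66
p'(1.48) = -14.35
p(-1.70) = 50.81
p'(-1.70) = 0.47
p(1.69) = 9.76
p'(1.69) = -13.19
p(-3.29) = 28.09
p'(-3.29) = 30.63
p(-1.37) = 50.22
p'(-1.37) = -3.89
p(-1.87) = 50.52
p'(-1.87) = 2.97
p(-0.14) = 38.06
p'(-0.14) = -14.38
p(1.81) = 8.23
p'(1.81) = -12.41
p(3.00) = 0.00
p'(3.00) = 0.00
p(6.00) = 90.00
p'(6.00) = 69.00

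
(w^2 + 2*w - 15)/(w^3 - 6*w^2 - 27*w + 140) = (w - 3)/(w^2 - 11*w + 28)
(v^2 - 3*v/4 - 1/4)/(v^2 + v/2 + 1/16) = 4*(v - 1)/(4*v + 1)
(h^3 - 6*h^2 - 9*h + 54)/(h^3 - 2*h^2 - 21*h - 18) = (h - 3)/(h + 1)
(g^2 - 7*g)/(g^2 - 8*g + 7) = g/(g - 1)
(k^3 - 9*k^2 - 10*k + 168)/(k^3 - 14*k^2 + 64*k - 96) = (k^2 - 3*k - 28)/(k^2 - 8*k + 16)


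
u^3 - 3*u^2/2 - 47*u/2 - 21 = (u - 6)*(u + 1)*(u + 7/2)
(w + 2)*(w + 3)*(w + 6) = w^3 + 11*w^2 + 36*w + 36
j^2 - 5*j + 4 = (j - 4)*(j - 1)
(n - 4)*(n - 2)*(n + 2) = n^3 - 4*n^2 - 4*n + 16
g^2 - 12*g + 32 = (g - 8)*(g - 4)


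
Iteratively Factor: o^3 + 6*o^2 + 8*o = (o + 4)*(o^2 + 2*o) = (o + 2)*(o + 4)*(o)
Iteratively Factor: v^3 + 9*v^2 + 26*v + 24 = (v + 2)*(v^2 + 7*v + 12) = (v + 2)*(v + 4)*(v + 3)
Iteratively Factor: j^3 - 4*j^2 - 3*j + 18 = (j - 3)*(j^2 - j - 6) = (j - 3)*(j + 2)*(j - 3)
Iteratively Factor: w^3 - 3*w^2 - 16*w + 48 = (w - 3)*(w^2 - 16) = (w - 3)*(w + 4)*(w - 4)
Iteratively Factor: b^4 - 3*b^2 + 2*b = (b - 1)*(b^3 + b^2 - 2*b) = b*(b - 1)*(b^2 + b - 2) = b*(b - 1)^2*(b + 2)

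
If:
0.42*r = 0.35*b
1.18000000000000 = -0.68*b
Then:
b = -1.74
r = -1.45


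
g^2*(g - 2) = g^3 - 2*g^2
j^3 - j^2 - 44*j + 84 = (j - 6)*(j - 2)*(j + 7)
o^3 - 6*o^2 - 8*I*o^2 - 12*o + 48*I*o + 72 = (o - 6)*(o - 6*I)*(o - 2*I)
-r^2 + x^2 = (-r + x)*(r + x)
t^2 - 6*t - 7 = (t - 7)*(t + 1)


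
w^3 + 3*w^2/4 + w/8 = w*(w + 1/4)*(w + 1/2)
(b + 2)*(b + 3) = b^2 + 5*b + 6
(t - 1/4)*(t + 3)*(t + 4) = t^3 + 27*t^2/4 + 41*t/4 - 3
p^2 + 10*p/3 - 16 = (p - 8/3)*(p + 6)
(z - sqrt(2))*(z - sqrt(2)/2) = z^2 - 3*sqrt(2)*z/2 + 1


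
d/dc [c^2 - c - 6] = 2*c - 1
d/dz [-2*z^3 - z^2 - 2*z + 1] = -6*z^2 - 2*z - 2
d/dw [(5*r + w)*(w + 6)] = 5*r + 2*w + 6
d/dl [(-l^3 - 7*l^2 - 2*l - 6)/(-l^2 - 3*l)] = (l^4 + 6*l^3 + 19*l^2 - 12*l - 18)/(l^2*(l^2 + 6*l + 9))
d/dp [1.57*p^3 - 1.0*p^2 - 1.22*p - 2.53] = 4.71*p^2 - 2.0*p - 1.22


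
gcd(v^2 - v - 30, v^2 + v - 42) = v - 6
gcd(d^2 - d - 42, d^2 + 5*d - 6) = d + 6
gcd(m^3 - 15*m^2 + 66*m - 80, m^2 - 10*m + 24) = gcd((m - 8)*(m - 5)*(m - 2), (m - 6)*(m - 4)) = 1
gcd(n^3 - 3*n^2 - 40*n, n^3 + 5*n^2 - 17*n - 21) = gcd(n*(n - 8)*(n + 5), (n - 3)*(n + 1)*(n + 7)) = 1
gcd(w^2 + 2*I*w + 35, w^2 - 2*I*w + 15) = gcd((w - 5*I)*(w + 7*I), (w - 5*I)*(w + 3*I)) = w - 5*I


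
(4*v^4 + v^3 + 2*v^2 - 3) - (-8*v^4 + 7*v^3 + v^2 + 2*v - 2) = 12*v^4 - 6*v^3 + v^2 - 2*v - 1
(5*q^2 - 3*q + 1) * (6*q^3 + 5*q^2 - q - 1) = 30*q^5 + 7*q^4 - 14*q^3 + 3*q^2 + 2*q - 1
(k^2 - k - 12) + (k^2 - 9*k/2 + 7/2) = 2*k^2 - 11*k/2 - 17/2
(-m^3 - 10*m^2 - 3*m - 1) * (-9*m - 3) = 9*m^4 + 93*m^3 + 57*m^2 + 18*m + 3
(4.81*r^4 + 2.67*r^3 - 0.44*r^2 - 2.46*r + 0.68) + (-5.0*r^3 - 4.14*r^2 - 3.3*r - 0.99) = 4.81*r^4 - 2.33*r^3 - 4.58*r^2 - 5.76*r - 0.31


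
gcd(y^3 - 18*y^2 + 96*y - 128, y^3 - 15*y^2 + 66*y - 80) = y^2 - 10*y + 16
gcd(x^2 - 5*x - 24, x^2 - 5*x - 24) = x^2 - 5*x - 24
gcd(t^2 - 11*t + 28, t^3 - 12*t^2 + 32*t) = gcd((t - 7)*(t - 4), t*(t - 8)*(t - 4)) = t - 4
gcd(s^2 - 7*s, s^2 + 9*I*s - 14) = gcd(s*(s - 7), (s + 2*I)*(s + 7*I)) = 1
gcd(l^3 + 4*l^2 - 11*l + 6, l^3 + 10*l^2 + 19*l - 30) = l^2 + 5*l - 6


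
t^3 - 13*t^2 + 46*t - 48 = (t - 8)*(t - 3)*(t - 2)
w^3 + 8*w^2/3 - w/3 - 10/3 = (w - 1)*(w + 5/3)*(w + 2)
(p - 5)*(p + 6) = p^2 + p - 30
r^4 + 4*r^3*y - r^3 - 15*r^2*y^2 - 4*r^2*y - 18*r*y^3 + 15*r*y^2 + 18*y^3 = (r - 1)*(r - 3*y)*(r + y)*(r + 6*y)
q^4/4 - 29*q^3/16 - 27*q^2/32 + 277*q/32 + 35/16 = (q/4 + 1/2)*(q - 7)*(q - 5/2)*(q + 1/4)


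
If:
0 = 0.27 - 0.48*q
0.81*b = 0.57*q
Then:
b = 0.40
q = 0.56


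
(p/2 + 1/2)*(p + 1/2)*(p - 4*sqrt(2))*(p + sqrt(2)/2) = p^4/2 - 7*sqrt(2)*p^3/4 + 3*p^3/4 - 21*sqrt(2)*p^2/8 - 7*p^2/4 - 3*p - 7*sqrt(2)*p/8 - 1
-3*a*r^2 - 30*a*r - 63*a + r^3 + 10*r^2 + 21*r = (-3*a + r)*(r + 3)*(r + 7)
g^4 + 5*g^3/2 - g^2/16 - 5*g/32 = g*(g - 1/4)*(g + 1/4)*(g + 5/2)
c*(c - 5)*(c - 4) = c^3 - 9*c^2 + 20*c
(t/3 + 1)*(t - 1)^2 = t^3/3 + t^2/3 - 5*t/3 + 1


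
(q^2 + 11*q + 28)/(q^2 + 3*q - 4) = (q + 7)/(q - 1)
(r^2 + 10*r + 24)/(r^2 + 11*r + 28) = (r + 6)/(r + 7)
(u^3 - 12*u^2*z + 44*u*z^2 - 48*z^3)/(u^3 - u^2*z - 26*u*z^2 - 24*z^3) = (u^2 - 6*u*z + 8*z^2)/(u^2 + 5*u*z + 4*z^2)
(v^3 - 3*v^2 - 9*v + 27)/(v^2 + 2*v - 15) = (v^2 - 9)/(v + 5)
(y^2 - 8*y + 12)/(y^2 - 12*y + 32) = (y^2 - 8*y + 12)/(y^2 - 12*y + 32)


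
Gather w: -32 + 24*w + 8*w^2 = 8*w^2 + 24*w - 32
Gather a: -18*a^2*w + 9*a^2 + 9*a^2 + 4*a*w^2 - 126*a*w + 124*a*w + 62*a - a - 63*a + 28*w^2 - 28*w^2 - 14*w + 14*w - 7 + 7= a^2*(18 - 18*w) + a*(4*w^2 - 2*w - 2)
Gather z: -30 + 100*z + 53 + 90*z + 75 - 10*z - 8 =180*z + 90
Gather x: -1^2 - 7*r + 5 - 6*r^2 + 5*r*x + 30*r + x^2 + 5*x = -6*r^2 + 23*r + x^2 + x*(5*r + 5) + 4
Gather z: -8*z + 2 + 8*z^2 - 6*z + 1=8*z^2 - 14*z + 3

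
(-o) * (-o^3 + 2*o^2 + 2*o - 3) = o^4 - 2*o^3 - 2*o^2 + 3*o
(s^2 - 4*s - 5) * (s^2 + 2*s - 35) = s^4 - 2*s^3 - 48*s^2 + 130*s + 175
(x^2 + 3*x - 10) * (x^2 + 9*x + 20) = x^4 + 12*x^3 + 37*x^2 - 30*x - 200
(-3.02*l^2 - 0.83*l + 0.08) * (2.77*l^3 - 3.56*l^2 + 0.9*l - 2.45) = -8.3654*l^5 + 8.4521*l^4 + 0.4584*l^3 + 6.3672*l^2 + 2.1055*l - 0.196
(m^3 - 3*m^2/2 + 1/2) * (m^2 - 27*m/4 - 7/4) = m^5 - 33*m^4/4 + 67*m^3/8 + 25*m^2/8 - 27*m/8 - 7/8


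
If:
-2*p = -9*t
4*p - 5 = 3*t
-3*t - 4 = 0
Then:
No Solution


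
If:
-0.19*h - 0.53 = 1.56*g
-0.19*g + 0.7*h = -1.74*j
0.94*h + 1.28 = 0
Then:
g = -0.17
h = -1.36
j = 0.53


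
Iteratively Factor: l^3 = (l)*(l^2) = l^2*(l)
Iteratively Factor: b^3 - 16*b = (b - 4)*(b^2 + 4*b) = (b - 4)*(b + 4)*(b)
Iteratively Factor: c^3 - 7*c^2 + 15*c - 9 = (c - 1)*(c^2 - 6*c + 9) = (c - 3)*(c - 1)*(c - 3)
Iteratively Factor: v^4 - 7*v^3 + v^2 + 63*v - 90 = (v + 3)*(v^3 - 10*v^2 + 31*v - 30) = (v - 3)*(v + 3)*(v^2 - 7*v + 10) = (v - 5)*(v - 3)*(v + 3)*(v - 2)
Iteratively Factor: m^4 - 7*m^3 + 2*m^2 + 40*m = (m - 5)*(m^3 - 2*m^2 - 8*m) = (m - 5)*(m + 2)*(m^2 - 4*m) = (m - 5)*(m - 4)*(m + 2)*(m)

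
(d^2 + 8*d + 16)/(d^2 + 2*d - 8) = (d + 4)/(d - 2)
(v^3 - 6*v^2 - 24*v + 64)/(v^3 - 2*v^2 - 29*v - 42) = (-v^3 + 6*v^2 + 24*v - 64)/(-v^3 + 2*v^2 + 29*v + 42)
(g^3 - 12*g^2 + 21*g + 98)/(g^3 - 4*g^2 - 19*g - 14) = (g - 7)/(g + 1)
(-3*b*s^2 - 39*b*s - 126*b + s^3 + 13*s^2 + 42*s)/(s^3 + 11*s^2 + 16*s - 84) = (-3*b + s)/(s - 2)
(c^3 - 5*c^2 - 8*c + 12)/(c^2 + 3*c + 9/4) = 4*(c^3 - 5*c^2 - 8*c + 12)/(4*c^2 + 12*c + 9)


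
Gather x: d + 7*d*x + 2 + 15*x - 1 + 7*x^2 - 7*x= d + 7*x^2 + x*(7*d + 8) + 1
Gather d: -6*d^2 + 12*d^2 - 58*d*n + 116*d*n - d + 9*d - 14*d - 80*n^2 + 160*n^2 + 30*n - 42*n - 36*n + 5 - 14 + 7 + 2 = 6*d^2 + d*(58*n - 6) + 80*n^2 - 48*n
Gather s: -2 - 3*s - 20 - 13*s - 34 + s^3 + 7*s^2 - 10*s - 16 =s^3 + 7*s^2 - 26*s - 72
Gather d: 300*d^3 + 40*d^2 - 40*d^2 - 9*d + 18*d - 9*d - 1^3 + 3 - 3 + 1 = 300*d^3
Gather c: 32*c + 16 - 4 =32*c + 12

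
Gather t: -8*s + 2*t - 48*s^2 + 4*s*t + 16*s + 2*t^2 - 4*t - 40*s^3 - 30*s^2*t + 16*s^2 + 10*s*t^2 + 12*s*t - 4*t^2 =-40*s^3 - 32*s^2 + 8*s + t^2*(10*s - 2) + t*(-30*s^2 + 16*s - 2)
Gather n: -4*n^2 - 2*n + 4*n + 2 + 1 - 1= -4*n^2 + 2*n + 2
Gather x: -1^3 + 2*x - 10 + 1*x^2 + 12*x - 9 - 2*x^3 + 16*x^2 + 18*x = -2*x^3 + 17*x^2 + 32*x - 20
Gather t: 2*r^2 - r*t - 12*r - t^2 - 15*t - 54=2*r^2 - 12*r - t^2 + t*(-r - 15) - 54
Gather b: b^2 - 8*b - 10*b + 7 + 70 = b^2 - 18*b + 77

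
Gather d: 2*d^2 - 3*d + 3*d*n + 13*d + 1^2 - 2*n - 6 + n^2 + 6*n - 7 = 2*d^2 + d*(3*n + 10) + n^2 + 4*n - 12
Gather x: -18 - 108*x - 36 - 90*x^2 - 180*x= -90*x^2 - 288*x - 54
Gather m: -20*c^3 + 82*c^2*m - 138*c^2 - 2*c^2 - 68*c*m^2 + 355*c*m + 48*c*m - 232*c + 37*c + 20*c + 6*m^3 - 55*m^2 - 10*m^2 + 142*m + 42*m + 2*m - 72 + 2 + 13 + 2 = -20*c^3 - 140*c^2 - 175*c + 6*m^3 + m^2*(-68*c - 65) + m*(82*c^2 + 403*c + 186) - 55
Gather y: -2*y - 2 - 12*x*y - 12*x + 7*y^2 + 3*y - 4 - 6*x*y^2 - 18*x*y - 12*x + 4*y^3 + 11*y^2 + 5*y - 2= -24*x + 4*y^3 + y^2*(18 - 6*x) + y*(6 - 30*x) - 8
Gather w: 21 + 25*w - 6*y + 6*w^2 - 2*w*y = 6*w^2 + w*(25 - 2*y) - 6*y + 21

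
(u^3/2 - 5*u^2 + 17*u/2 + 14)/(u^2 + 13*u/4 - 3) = 2*(u^3 - 10*u^2 + 17*u + 28)/(4*u^2 + 13*u - 12)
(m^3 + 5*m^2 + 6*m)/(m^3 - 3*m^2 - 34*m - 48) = m/(m - 8)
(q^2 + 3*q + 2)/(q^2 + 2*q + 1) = (q + 2)/(q + 1)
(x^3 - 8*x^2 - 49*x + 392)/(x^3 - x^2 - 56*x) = (x - 7)/x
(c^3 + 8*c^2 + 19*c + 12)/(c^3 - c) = (c^2 + 7*c + 12)/(c*(c - 1))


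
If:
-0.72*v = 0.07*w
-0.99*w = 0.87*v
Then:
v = 0.00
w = 0.00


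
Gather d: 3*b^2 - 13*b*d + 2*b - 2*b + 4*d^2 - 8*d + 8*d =3*b^2 - 13*b*d + 4*d^2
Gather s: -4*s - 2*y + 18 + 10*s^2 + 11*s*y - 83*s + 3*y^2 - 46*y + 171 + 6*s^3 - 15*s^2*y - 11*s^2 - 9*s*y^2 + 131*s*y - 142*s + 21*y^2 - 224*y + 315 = 6*s^3 + s^2*(-15*y - 1) + s*(-9*y^2 + 142*y - 229) + 24*y^2 - 272*y + 504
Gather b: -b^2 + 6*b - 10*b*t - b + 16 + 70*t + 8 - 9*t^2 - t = -b^2 + b*(5 - 10*t) - 9*t^2 + 69*t + 24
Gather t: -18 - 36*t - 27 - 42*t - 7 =-78*t - 52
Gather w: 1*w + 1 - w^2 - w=1 - w^2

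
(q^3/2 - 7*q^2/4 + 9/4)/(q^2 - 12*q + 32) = (2*q^3 - 7*q^2 + 9)/(4*(q^2 - 12*q + 32))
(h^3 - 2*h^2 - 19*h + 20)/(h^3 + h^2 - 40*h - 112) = (h^2 - 6*h + 5)/(h^2 - 3*h - 28)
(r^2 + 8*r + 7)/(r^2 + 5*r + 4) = (r + 7)/(r + 4)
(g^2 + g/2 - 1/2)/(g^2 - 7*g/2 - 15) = (-2*g^2 - g + 1)/(-2*g^2 + 7*g + 30)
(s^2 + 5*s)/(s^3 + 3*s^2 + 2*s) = (s + 5)/(s^2 + 3*s + 2)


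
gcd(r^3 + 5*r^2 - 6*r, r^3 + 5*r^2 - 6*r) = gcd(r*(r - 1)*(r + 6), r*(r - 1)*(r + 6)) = r^3 + 5*r^2 - 6*r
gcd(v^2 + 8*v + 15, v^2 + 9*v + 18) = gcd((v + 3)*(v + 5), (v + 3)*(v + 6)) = v + 3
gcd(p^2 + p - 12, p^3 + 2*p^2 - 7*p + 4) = p + 4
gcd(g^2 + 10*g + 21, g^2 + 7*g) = g + 7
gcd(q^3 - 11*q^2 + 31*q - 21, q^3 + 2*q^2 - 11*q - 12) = q - 3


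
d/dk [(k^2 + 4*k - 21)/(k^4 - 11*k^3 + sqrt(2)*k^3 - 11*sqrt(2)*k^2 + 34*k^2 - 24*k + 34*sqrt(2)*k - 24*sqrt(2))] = (2*(k + 2)*(k^4 - 11*k^3 + sqrt(2)*k^3 - 11*sqrt(2)*k^2 + 34*k^2 - 24*k + 34*sqrt(2)*k - 24*sqrt(2)) - (k^2 + 4*k - 21)*(4*k^3 - 33*k^2 + 3*sqrt(2)*k^2 - 22*sqrt(2)*k + 68*k - 24 + 34*sqrt(2)))/(k^4 - 11*k^3 + sqrt(2)*k^3 - 11*sqrt(2)*k^2 + 34*k^2 - 24*k + 34*sqrt(2)*k - 24*sqrt(2))^2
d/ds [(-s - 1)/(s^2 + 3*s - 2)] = (-s^2 - 3*s + (s + 1)*(2*s + 3) + 2)/(s^2 + 3*s - 2)^2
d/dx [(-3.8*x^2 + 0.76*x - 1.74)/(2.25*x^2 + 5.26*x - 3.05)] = (-21.698*x^2 + 31.01*x + 6.8344)/(5.0625*x^4 + 23.67*x^3 + 13.9426*x^2 - 32.086*x + 9.3025)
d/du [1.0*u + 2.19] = 1.00000000000000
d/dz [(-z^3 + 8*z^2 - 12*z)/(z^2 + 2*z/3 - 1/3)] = 3*(-3*z^4 - 4*z^3 + 55*z^2 - 16*z + 12)/(9*z^4 + 12*z^3 - 2*z^2 - 4*z + 1)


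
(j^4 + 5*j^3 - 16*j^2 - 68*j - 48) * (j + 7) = j^5 + 12*j^4 + 19*j^3 - 180*j^2 - 524*j - 336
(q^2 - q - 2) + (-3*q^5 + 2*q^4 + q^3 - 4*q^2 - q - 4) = -3*q^5 + 2*q^4 + q^3 - 3*q^2 - 2*q - 6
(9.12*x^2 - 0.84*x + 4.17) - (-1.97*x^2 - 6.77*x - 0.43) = 11.09*x^2 + 5.93*x + 4.6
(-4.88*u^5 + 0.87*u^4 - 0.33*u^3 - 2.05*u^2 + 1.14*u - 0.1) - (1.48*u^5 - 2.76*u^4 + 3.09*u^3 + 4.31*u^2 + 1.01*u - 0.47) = -6.36*u^5 + 3.63*u^4 - 3.42*u^3 - 6.36*u^2 + 0.13*u + 0.37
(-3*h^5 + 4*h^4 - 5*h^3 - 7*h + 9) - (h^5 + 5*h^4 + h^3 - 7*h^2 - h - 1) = -4*h^5 - h^4 - 6*h^3 + 7*h^2 - 6*h + 10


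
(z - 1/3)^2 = z^2 - 2*z/3 + 1/9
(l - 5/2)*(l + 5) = l^2 + 5*l/2 - 25/2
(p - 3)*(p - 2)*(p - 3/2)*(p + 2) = p^4 - 9*p^3/2 + p^2/2 + 18*p - 18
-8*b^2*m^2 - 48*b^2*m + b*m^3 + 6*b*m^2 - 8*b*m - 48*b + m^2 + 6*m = (-8*b + m)*(m + 6)*(b*m + 1)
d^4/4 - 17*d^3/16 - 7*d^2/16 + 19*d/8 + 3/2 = (d/4 + 1/4)*(d - 4)*(d - 2)*(d + 3/4)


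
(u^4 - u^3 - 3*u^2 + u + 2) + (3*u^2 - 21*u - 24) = u^4 - u^3 - 20*u - 22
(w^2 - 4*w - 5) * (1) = w^2 - 4*w - 5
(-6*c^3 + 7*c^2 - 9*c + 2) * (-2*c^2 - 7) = 12*c^5 - 14*c^4 + 60*c^3 - 53*c^2 + 63*c - 14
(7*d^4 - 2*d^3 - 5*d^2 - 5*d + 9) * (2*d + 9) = 14*d^5 + 59*d^4 - 28*d^3 - 55*d^2 - 27*d + 81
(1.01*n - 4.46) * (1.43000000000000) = 1.4443*n - 6.3778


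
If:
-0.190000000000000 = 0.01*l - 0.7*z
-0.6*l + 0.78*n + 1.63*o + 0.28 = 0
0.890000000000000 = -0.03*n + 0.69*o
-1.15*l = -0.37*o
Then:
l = 0.38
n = -2.53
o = 1.18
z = 0.28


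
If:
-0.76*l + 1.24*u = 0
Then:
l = 1.63157894736842*u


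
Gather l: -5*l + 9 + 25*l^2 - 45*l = 25*l^2 - 50*l + 9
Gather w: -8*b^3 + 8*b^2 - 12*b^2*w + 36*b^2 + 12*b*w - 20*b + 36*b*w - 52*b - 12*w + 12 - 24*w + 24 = -8*b^3 + 44*b^2 - 72*b + w*(-12*b^2 + 48*b - 36) + 36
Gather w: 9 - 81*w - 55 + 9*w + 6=-72*w - 40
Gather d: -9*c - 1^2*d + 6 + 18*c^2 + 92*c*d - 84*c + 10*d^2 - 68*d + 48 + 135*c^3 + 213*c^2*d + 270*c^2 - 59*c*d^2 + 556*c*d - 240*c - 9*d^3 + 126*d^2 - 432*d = 135*c^3 + 288*c^2 - 333*c - 9*d^3 + d^2*(136 - 59*c) + d*(213*c^2 + 648*c - 501) + 54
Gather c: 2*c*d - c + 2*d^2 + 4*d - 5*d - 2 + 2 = c*(2*d - 1) + 2*d^2 - d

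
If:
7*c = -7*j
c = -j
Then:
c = -j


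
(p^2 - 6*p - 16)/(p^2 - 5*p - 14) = (p - 8)/(p - 7)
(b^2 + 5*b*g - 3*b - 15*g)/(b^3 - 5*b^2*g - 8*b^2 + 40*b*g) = (b^2 + 5*b*g - 3*b - 15*g)/(b*(b^2 - 5*b*g - 8*b + 40*g))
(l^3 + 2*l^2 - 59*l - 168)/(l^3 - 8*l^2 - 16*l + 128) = (l^2 + 10*l + 21)/(l^2 - 16)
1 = 1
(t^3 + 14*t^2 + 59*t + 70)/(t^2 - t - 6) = (t^2 + 12*t + 35)/(t - 3)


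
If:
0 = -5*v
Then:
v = 0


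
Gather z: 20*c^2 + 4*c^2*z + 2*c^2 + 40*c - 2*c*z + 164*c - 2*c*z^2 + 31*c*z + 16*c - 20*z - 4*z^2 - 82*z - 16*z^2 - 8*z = 22*c^2 + 220*c + z^2*(-2*c - 20) + z*(4*c^2 + 29*c - 110)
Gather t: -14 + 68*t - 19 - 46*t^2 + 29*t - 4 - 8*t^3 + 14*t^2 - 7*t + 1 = -8*t^3 - 32*t^2 + 90*t - 36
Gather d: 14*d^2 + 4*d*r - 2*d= 14*d^2 + d*(4*r - 2)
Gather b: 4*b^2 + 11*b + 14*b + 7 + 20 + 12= 4*b^2 + 25*b + 39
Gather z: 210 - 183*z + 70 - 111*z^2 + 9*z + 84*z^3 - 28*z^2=84*z^3 - 139*z^2 - 174*z + 280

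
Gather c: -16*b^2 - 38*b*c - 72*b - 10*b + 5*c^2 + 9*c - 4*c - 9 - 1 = -16*b^2 - 82*b + 5*c^2 + c*(5 - 38*b) - 10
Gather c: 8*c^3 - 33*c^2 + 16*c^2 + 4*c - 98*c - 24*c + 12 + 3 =8*c^3 - 17*c^2 - 118*c + 15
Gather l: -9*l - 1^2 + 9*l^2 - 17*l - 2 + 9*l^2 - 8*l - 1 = 18*l^2 - 34*l - 4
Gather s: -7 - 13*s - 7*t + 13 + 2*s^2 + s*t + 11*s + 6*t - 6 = 2*s^2 + s*(t - 2) - t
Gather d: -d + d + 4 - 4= 0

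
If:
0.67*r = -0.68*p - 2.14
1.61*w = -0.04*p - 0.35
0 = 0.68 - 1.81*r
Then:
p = -3.52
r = 0.38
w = -0.13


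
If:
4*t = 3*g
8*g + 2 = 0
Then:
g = -1/4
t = -3/16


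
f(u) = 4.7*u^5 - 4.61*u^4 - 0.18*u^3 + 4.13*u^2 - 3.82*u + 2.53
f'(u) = 23.5*u^4 - 18.44*u^3 - 0.54*u^2 + 8.26*u - 3.82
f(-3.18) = -1937.58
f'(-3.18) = 2960.56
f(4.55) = 7243.35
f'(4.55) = 8357.55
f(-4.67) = -12503.43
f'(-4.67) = 13001.16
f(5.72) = 23926.30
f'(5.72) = 21731.33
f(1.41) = 12.82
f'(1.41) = 47.95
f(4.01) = 3723.27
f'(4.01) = 4907.97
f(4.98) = 11624.37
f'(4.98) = 12200.38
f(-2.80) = -1042.69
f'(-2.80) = 1818.05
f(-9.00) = -307273.85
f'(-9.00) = 167504.36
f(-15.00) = -3800847.17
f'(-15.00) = 1251673.28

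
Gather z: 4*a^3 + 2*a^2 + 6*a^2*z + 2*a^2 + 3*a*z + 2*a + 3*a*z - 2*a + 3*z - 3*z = 4*a^3 + 4*a^2 + z*(6*a^2 + 6*a)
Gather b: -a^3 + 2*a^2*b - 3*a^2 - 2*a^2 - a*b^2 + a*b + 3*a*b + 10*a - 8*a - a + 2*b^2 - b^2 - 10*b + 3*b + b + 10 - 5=-a^3 - 5*a^2 + a + b^2*(1 - a) + b*(2*a^2 + 4*a - 6) + 5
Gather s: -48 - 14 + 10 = -52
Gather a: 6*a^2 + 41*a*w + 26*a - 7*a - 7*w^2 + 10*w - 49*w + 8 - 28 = 6*a^2 + a*(41*w + 19) - 7*w^2 - 39*w - 20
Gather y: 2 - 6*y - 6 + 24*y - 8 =18*y - 12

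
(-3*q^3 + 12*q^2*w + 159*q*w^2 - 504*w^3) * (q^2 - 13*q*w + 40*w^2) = -3*q^5 + 51*q^4*w - 117*q^3*w^2 - 2091*q^2*w^3 + 12912*q*w^4 - 20160*w^5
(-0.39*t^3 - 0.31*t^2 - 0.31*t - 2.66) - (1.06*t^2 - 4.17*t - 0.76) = -0.39*t^3 - 1.37*t^2 + 3.86*t - 1.9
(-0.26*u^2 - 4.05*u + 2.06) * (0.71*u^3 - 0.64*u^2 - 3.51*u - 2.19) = -0.1846*u^5 - 2.7091*u^4 + 4.9672*u^3 + 13.4665*u^2 + 1.6389*u - 4.5114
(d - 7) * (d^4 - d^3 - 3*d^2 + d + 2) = d^5 - 8*d^4 + 4*d^3 + 22*d^2 - 5*d - 14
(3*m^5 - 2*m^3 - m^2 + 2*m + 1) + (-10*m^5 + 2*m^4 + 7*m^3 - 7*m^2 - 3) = -7*m^5 + 2*m^4 + 5*m^3 - 8*m^2 + 2*m - 2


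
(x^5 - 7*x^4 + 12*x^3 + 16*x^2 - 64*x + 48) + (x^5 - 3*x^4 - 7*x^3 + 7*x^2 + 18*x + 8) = 2*x^5 - 10*x^4 + 5*x^3 + 23*x^2 - 46*x + 56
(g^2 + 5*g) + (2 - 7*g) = g^2 - 2*g + 2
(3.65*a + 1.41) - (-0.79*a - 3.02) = 4.44*a + 4.43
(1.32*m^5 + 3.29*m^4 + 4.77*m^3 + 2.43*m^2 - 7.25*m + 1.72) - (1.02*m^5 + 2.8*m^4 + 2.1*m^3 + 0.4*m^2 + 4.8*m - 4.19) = 0.3*m^5 + 0.49*m^4 + 2.67*m^3 + 2.03*m^2 - 12.05*m + 5.91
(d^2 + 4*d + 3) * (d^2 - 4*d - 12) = d^4 - 25*d^2 - 60*d - 36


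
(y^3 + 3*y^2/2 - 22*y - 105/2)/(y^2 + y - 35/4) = 2*(y^2 - 2*y - 15)/(2*y - 5)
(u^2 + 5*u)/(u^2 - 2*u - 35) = u/(u - 7)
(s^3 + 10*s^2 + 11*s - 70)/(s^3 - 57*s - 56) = (s^2 + 3*s - 10)/(s^2 - 7*s - 8)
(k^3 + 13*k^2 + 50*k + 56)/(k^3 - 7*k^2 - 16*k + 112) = (k^2 + 9*k + 14)/(k^2 - 11*k + 28)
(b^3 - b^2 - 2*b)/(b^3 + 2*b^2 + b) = (b - 2)/(b + 1)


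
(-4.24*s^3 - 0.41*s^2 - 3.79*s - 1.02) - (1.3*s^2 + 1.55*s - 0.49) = -4.24*s^3 - 1.71*s^2 - 5.34*s - 0.53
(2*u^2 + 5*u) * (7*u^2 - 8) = 14*u^4 + 35*u^3 - 16*u^2 - 40*u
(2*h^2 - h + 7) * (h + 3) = 2*h^3 + 5*h^2 + 4*h + 21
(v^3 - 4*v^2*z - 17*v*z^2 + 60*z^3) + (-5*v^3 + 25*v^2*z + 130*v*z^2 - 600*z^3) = -4*v^3 + 21*v^2*z + 113*v*z^2 - 540*z^3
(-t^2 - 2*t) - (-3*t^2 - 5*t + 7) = 2*t^2 + 3*t - 7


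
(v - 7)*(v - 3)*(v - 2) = v^3 - 12*v^2 + 41*v - 42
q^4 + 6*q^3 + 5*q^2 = q^2*(q + 1)*(q + 5)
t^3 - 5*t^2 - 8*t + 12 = (t - 6)*(t - 1)*(t + 2)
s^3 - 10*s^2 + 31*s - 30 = (s - 5)*(s - 3)*(s - 2)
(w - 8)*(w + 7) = w^2 - w - 56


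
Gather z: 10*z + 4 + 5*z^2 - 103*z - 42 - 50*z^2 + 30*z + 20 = -45*z^2 - 63*z - 18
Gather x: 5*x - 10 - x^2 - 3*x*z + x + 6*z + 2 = -x^2 + x*(6 - 3*z) + 6*z - 8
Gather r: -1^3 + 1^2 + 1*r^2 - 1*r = r^2 - r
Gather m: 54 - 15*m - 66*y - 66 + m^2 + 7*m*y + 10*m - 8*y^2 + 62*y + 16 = m^2 + m*(7*y - 5) - 8*y^2 - 4*y + 4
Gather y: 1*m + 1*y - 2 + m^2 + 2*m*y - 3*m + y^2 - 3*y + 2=m^2 - 2*m + y^2 + y*(2*m - 2)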